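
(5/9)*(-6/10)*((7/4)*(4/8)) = -7/24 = -0.29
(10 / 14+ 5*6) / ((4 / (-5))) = -1075 / 28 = -38.39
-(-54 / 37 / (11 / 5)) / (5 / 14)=756 / 407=1.86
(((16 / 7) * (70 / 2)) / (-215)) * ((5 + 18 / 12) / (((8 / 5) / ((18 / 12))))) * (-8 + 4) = 390 / 43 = 9.07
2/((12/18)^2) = 9/2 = 4.50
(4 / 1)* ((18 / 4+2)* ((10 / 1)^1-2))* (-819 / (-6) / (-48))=-1183 / 2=-591.50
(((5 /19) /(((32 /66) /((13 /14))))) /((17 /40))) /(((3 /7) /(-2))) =-3575 /646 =-5.53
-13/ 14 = -0.93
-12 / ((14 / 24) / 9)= -1296 / 7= -185.14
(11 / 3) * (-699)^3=-1252284363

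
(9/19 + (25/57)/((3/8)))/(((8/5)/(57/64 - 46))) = -4056235/87552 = -46.33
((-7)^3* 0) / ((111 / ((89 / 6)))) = 0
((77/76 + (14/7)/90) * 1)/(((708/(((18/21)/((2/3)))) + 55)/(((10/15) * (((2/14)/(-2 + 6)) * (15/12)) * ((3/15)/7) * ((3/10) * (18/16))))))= 10623/21652825600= 0.00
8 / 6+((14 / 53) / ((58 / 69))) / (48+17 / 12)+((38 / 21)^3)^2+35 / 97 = 279090494423562011 / 7582563631765017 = 36.81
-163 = -163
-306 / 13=-23.54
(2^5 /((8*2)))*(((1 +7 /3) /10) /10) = 1 /15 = 0.07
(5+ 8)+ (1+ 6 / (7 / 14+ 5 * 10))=1426 / 101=14.12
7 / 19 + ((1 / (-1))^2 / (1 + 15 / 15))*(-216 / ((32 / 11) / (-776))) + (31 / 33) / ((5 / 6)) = 30106968 / 1045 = 28810.50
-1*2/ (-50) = 0.04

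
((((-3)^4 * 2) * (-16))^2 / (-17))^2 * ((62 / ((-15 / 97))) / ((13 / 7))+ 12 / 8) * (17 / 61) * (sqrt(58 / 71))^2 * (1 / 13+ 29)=-13790243968092758605824 / 62214815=-221655307792730.05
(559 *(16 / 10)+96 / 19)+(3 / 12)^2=1367263 / 1520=899.52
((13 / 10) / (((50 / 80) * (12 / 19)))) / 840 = 247 / 63000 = 0.00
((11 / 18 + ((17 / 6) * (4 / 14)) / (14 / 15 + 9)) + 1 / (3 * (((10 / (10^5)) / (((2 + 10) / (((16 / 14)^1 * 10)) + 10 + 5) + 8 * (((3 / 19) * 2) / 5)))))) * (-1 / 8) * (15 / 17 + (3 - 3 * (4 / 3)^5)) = 118718944709767 / 1964736648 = 60424.86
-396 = -396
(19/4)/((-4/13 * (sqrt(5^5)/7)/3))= -5187 * sqrt(5)/2000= -5.80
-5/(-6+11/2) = 10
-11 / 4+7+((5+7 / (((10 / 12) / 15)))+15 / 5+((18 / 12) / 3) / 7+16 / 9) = 35305 / 252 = 140.10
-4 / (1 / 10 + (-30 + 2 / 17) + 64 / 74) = 25160 / 181891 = 0.14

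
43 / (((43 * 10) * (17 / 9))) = 9 / 170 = 0.05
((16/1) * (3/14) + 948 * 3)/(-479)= -19932/3353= -5.94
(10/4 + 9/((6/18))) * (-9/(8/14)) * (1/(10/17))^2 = -1074213/800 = -1342.77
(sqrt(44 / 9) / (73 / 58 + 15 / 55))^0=1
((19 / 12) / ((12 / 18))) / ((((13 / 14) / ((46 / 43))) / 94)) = 257.20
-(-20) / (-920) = -1 / 46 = -0.02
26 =26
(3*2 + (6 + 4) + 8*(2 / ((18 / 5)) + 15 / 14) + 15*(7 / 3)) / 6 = 4033 / 378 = 10.67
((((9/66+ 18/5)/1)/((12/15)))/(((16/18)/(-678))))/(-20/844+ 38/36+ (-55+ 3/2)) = 2381271939/35072224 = 67.90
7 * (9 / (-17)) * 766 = -48258 / 17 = -2838.71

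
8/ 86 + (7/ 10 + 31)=13671/ 430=31.79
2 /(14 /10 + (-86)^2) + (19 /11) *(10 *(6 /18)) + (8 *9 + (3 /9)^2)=95044591 /1220571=77.87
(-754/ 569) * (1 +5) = -4524/ 569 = -7.95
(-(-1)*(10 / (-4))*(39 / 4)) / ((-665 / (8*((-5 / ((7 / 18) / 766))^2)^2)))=880946883101881440000 / 319333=2758709194169977.55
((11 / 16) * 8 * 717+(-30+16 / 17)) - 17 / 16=1064439 / 272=3913.38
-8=-8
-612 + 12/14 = -4278/7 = -611.14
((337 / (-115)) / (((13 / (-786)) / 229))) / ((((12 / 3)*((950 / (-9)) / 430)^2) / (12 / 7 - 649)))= -108957589.56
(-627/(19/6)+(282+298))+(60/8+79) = 937/2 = 468.50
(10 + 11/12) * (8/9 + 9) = 11659/108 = 107.95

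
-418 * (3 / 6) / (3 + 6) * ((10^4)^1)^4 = -2090000000000000000 / 9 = -232222222222222222.22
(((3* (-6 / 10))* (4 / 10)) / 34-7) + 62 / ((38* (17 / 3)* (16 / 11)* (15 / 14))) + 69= 4015767 / 64600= 62.16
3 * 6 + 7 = 25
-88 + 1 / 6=-87.83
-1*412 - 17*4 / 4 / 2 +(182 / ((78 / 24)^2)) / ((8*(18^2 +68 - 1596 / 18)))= -710633 / 1690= -420.49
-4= -4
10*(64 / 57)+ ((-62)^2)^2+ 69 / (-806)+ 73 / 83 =56344963408543 / 3813186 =14776348.02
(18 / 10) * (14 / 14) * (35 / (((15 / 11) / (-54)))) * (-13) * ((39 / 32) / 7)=5646.71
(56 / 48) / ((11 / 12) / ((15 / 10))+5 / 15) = 21 / 17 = 1.24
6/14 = 3/7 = 0.43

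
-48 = -48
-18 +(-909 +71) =-856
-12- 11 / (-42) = -493 / 42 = -11.74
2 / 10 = 1 / 5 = 0.20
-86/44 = -43/22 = -1.95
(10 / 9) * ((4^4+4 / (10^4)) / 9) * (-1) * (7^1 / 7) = -640001 / 20250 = -31.60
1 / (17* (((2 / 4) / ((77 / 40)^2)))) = 5929 / 13600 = 0.44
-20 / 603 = -0.03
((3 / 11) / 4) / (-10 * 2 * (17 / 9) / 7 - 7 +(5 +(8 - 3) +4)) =189 / 4444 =0.04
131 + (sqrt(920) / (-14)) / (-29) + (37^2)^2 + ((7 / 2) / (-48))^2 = 1874292.08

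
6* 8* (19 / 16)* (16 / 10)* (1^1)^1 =456 / 5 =91.20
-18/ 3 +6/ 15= -28/ 5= -5.60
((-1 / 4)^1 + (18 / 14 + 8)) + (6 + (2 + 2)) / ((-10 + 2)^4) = 129571 / 14336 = 9.04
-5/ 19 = -0.26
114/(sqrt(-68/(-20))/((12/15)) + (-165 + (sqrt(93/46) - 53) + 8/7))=-0.53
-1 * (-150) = 150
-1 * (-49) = 49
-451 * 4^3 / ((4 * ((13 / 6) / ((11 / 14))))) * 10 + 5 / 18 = -42862585 / 1638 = -26167.63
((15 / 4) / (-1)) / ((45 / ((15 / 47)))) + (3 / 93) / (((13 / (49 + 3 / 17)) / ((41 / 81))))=3669233 / 104327028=0.04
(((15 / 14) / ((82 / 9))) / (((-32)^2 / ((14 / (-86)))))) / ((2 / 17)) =-2295 / 14442496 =-0.00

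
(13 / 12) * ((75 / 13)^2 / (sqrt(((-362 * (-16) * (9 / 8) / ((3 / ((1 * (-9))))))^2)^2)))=625 / 6623487936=0.00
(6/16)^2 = 9/64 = 0.14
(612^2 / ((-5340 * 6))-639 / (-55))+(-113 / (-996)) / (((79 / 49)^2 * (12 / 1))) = -24853866497 / 365129954640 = -0.07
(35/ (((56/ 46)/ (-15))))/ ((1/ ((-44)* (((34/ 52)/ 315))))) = 21505/ 546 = 39.39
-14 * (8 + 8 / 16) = -119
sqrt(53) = 7.28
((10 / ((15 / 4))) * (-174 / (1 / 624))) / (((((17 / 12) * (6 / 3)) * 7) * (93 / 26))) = -4081.29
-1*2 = -2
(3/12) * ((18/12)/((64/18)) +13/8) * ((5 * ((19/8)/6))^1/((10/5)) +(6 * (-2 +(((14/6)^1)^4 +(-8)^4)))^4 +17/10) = 4174218162735895801176877787/21767823360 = 191760935106002982.61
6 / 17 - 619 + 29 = -10024 / 17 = -589.65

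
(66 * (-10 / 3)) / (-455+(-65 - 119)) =220 / 639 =0.34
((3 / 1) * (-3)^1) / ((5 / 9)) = -81 / 5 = -16.20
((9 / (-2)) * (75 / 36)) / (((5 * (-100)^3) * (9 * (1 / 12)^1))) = 0.00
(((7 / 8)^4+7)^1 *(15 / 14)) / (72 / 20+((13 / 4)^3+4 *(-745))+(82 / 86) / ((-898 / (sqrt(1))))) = -6427782975 / 2326634585728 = -0.00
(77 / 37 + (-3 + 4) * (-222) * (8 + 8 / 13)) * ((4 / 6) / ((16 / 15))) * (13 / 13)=-4594835 / 3848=-1194.08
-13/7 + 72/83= -575/581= -0.99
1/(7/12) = 12/7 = 1.71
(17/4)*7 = 119/4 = 29.75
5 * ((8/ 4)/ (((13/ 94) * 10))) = 94/ 13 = 7.23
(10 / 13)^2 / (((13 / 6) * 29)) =600 / 63713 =0.01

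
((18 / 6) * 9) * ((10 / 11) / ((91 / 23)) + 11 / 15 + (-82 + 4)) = -10410381 / 5005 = -2080.00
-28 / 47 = -0.60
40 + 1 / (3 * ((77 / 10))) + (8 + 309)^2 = 23222209 / 231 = 100529.04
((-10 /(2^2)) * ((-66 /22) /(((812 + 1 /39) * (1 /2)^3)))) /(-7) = -2340 /221683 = -0.01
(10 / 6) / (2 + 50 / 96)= 80 / 121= 0.66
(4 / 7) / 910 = 2 / 3185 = 0.00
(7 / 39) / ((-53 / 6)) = -14 / 689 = -0.02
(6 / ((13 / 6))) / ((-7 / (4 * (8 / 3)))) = -384 / 91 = -4.22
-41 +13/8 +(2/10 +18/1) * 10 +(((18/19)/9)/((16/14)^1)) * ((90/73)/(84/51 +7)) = 11078989/77672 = 142.64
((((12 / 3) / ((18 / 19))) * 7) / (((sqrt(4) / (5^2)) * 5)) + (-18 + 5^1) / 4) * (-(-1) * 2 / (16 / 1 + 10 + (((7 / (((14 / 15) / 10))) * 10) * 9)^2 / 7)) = 0.00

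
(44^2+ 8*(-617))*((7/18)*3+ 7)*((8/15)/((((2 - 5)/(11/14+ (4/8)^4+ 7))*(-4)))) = -51275/6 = -8545.83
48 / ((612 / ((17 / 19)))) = 4 / 57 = 0.07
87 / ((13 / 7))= 609 / 13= 46.85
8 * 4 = 32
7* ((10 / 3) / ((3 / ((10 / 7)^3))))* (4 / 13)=40000 / 5733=6.98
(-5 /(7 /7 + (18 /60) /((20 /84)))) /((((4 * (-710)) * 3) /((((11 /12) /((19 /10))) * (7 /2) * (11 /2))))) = 105875 /43901856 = 0.00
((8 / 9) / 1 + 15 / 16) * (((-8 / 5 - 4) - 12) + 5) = -1841 / 80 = -23.01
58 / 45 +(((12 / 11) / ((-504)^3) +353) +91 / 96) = 208444772839 / 586776960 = 355.24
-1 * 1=-1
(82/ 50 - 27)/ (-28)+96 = 33917/ 350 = 96.91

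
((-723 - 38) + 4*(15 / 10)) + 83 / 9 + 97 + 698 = 443 / 9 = 49.22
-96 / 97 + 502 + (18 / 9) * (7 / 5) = 244348 / 485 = 503.81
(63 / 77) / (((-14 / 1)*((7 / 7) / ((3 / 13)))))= -27 / 2002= -0.01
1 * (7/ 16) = 7/ 16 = 0.44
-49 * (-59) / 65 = 2891 / 65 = 44.48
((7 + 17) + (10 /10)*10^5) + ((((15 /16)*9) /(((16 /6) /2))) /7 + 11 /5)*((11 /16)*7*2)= 256137923 /2560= 100053.88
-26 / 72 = -13 / 36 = -0.36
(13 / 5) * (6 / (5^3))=78 / 625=0.12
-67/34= -1.97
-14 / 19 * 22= -308 / 19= -16.21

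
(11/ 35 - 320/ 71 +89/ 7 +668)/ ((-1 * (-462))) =840578/ 574035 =1.46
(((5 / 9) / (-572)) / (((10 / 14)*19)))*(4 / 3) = -7 / 73359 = -0.00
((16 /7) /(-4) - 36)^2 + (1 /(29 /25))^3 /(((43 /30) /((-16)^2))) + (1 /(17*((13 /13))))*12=1268975986900 /873589591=1452.60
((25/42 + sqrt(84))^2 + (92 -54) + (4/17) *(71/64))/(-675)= -2941591/16193520 -2 *sqrt(21)/567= -0.20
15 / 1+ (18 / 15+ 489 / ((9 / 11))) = 9208 / 15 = 613.87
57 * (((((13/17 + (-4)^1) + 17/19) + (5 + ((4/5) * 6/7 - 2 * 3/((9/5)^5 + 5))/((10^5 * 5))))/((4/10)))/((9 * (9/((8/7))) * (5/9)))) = 561268635952049/58315726875000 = 9.62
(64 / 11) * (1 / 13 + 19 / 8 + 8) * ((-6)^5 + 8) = -472381.31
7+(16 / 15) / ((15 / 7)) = 1687 / 225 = 7.50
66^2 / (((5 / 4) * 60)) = 58.08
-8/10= -4/5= -0.80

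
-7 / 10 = -0.70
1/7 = 0.14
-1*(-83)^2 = -6889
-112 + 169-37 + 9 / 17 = 349 / 17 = 20.53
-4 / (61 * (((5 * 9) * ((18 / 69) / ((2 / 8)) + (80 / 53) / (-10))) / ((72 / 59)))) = -1219 / 611830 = -0.00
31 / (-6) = -31 / 6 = -5.17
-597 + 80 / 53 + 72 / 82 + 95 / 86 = -110913563 / 186878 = -593.51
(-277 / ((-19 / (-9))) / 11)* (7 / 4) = -17451 / 836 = -20.87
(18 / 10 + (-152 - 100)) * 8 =-10008 / 5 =-2001.60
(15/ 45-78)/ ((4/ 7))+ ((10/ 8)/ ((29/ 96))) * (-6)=-55939/ 348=-160.74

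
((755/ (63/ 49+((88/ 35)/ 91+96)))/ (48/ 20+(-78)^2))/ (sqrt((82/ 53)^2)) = 637238875/ 773439200832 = 0.00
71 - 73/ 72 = 5039/ 72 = 69.99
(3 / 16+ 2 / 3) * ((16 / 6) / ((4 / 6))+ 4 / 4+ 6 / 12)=451 / 96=4.70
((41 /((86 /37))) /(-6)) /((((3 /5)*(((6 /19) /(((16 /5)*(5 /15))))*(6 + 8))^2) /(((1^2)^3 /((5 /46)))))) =-100765208 /38400075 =-2.62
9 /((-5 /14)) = -126 /5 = -25.20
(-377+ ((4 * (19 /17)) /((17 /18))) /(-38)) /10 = -37.71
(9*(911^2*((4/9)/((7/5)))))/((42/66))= 3726175.92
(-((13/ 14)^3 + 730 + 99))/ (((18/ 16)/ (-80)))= 20239760/ 343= 59008.05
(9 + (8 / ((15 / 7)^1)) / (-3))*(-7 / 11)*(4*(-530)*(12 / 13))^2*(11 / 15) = -7027084288 / 507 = -13860126.80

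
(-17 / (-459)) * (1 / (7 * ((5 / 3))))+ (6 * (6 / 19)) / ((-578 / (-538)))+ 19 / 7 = 7750756 / 1729665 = 4.48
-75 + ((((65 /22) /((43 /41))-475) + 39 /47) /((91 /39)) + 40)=-73765093 /311234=-237.01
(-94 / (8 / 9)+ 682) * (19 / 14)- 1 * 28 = 42227 / 56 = 754.05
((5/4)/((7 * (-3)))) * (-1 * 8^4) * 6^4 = 315977.14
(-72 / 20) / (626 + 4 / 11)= -99 / 17225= -0.01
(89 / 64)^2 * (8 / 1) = 7921 / 512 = 15.47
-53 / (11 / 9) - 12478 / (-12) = 65767 / 66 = 996.47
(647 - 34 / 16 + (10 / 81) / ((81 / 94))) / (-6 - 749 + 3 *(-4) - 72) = -33855719 / 44037432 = -0.77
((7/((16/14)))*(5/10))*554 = 1696.62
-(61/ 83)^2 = -3721/ 6889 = -0.54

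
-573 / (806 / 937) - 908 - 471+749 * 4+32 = 982.87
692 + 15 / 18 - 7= 4115 / 6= 685.83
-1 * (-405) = 405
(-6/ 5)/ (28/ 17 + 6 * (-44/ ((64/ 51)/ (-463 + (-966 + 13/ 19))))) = -7752/ 1941123935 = -0.00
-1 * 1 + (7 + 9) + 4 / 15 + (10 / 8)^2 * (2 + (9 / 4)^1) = 21031 / 960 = 21.91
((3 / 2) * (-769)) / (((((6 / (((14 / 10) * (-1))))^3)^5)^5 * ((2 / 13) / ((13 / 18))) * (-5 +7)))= 313448391457159615462730530457185455098205792762764408623723304130223 / 29196805810241170037744831645705342736000000000000000000000000000000000000000000000000000000000000000000000000000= 0.00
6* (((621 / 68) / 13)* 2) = 1863 / 221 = 8.43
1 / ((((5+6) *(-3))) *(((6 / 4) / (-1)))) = 2 / 99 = 0.02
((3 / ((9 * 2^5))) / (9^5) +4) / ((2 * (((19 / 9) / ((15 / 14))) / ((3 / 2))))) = 113374085 / 74462976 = 1.52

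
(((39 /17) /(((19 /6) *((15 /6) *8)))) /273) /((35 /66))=99 /395675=0.00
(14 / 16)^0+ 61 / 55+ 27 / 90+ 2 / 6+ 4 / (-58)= 5117 / 1914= 2.67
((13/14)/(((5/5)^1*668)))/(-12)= -13/112224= -0.00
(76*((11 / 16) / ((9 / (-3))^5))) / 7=-209 / 6804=-0.03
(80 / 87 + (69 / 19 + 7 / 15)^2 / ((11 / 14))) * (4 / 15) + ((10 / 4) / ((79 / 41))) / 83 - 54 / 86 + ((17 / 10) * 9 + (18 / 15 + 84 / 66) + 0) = 2532036456479726 / 109583533830375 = 23.11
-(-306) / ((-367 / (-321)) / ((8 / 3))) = 261936 / 367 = 713.72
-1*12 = -12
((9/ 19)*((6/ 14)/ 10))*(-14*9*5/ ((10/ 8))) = -972/ 95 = -10.23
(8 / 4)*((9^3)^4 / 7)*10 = 806941532802.86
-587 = -587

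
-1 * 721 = -721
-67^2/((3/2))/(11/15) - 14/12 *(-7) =-268801/66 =-4072.74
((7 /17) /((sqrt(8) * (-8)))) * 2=-7 * sqrt(2) /272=-0.04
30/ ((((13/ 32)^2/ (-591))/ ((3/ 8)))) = -6808320/ 169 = -40285.92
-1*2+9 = 7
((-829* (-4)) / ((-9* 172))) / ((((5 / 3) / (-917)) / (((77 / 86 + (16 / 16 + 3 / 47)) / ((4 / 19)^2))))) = 2173208580487 / 41713440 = 52098.52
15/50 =3/10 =0.30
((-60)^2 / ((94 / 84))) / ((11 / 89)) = 13456800 / 517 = 26028.63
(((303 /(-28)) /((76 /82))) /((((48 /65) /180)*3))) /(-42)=1345825 /59584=22.59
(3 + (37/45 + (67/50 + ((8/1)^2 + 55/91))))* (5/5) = 2856943/40950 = 69.77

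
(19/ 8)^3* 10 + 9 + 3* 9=169.96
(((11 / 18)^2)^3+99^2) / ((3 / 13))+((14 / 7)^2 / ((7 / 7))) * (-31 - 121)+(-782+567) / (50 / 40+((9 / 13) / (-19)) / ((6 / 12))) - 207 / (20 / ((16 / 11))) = 271941523002138977 / 6526775724480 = 41665.52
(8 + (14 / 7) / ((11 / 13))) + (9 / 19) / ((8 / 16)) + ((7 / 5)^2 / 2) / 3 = 364841 / 31350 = 11.64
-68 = -68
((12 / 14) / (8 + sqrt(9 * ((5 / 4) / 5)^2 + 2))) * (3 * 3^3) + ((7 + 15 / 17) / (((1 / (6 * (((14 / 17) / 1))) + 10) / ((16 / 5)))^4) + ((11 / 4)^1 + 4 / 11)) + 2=24693104471630618431521 / 1735227655662714867500 - 1944 * sqrt(41) / 6881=12.42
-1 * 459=-459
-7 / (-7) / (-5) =-1 / 5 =-0.20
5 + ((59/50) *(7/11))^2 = 1683069/302500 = 5.56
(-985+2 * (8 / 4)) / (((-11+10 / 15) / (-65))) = -191295 / 31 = -6170.81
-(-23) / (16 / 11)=253 / 16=15.81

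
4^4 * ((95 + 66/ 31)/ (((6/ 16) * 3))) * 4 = 24666112/ 279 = 88409.00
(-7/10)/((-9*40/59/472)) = 24367/450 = 54.15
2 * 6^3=432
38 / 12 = 19 / 6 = 3.17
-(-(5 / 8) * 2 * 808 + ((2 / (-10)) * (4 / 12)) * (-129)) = 5007 / 5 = 1001.40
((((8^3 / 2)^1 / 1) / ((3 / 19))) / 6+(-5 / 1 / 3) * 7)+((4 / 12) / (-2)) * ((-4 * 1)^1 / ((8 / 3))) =9317 / 36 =258.81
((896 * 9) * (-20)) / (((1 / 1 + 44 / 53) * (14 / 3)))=-1831680 / 97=-18883.30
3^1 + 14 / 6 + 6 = 11.33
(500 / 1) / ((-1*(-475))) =20 / 19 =1.05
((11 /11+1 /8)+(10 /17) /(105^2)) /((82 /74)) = 12483097 /12295080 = 1.02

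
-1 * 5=-5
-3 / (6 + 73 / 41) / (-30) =41 / 3190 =0.01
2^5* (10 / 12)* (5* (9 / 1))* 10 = 12000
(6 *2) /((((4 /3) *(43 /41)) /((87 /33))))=10701 /473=22.62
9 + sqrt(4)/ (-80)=359/ 40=8.98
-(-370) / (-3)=-370 / 3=-123.33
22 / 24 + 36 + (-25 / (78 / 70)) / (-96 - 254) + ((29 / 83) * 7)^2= 15390415 / 358228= 42.96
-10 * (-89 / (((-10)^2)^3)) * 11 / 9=979 / 900000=0.00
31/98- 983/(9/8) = -770393/882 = -873.46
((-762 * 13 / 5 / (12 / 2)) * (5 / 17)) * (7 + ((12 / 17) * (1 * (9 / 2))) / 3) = -226187 / 289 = -782.65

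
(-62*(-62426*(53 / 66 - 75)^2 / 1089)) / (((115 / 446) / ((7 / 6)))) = 36220990077164347 / 409142745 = 88528980.46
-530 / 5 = -106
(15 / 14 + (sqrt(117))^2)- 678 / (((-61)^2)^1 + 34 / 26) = 117.89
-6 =-6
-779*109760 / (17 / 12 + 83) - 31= -1026067883 / 1013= -1012900.18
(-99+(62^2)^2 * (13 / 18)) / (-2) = -96045293 / 18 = -5335849.61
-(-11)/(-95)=-0.12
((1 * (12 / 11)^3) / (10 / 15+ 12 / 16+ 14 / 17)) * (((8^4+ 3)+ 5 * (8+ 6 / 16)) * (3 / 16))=273695274 / 608267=449.96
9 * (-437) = -3933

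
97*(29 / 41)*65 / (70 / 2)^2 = 36569 / 10045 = 3.64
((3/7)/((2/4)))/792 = 1/924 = 0.00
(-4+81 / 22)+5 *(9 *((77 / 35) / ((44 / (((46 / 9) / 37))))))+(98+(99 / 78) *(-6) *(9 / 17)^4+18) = 50993895184 / 441909611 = 115.39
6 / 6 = 1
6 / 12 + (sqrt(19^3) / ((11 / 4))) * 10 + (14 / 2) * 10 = 141 / 2 + 760 * sqrt(19) / 11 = 371.66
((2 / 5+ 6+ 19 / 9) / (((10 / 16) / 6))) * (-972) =-1985472 / 25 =-79418.88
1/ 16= 0.06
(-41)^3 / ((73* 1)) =-68921 / 73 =-944.12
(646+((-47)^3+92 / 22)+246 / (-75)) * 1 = -28373427 / 275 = -103176.10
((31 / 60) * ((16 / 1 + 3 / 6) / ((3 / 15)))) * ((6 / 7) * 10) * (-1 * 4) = -10230 / 7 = -1461.43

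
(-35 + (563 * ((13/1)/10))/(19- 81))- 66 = -112.80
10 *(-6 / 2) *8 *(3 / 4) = -180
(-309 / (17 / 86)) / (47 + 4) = -8858 / 289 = -30.65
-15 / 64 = -0.23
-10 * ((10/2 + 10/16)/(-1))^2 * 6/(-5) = 6075/16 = 379.69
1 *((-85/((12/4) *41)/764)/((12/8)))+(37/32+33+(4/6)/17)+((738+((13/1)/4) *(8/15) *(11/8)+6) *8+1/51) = 1151229689207/191702880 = 6005.28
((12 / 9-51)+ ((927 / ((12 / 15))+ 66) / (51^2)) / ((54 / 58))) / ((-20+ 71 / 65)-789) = 299210015 / 4917200904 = 0.06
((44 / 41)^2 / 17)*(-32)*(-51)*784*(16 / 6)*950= 369134796800 / 1681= 219592383.58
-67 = -67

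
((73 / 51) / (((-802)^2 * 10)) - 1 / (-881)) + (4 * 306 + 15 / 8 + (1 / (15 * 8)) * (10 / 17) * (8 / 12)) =531415023893717 / 433496983860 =1225.88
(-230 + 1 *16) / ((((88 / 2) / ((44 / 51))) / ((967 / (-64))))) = 103469 / 1632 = 63.40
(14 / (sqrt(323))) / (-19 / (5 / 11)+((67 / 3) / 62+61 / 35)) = -91140 * sqrt(323) / 83471921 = -0.02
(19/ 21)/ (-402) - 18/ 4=-19004/ 4221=-4.50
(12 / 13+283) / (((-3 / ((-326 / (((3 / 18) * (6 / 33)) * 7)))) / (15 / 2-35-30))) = -761065745 / 91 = -8363359.84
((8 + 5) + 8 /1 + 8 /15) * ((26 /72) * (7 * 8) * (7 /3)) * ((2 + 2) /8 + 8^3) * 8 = 337431640 /81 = 4165822.72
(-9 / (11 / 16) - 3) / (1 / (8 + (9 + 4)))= -3717 / 11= -337.91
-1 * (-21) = 21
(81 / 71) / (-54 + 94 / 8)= -324 / 11999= -0.03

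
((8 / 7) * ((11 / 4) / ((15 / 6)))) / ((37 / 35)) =44 / 37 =1.19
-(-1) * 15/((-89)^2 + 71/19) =19/10038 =0.00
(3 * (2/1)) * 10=60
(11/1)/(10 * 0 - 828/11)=-0.15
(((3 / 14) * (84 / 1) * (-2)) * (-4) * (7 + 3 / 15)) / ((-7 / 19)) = -98496 / 35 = -2814.17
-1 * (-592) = 592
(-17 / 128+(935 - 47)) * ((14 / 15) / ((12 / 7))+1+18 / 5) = 52618561 / 11520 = 4567.58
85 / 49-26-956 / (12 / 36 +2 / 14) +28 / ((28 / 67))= -481392 / 245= -1964.87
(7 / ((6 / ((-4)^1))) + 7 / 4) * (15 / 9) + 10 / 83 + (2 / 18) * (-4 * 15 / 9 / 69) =-2938795 / 618516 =-4.75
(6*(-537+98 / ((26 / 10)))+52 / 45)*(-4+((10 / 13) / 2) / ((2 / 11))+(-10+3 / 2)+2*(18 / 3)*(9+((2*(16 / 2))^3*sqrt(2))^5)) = -32316740262267321218760704*sqrt(2) / 195-247017054 / 845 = -234373191644036401944860.60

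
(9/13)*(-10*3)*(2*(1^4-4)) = 1620/13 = 124.62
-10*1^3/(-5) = 2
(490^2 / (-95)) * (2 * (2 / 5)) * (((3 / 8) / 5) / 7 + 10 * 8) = -15368458 / 95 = -161773.24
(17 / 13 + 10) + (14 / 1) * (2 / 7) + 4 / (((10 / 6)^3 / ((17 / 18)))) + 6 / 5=28151 / 1625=17.32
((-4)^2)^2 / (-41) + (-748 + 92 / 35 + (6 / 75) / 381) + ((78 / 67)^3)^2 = -185246634184712982554 / 247283817875841075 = -749.13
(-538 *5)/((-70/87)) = 23403/7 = 3343.29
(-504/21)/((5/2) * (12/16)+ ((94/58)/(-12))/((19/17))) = -317376/23197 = -13.68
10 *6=60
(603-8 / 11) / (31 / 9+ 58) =59625 / 6083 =9.80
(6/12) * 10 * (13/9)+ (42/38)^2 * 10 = 63155/3249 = 19.44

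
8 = 8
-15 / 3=-5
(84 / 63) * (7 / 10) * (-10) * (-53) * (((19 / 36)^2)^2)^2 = 6300901888211 / 2115832430592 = 2.98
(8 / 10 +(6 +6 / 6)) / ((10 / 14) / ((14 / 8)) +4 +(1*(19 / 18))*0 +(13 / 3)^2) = 17199 / 51125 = 0.34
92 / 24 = 23 / 6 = 3.83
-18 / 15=-6 / 5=-1.20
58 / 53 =1.09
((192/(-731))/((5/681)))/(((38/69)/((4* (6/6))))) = -18043776/69445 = -259.83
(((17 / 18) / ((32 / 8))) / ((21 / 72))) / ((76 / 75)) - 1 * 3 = -1171 / 532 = -2.20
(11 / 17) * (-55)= -605 / 17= -35.59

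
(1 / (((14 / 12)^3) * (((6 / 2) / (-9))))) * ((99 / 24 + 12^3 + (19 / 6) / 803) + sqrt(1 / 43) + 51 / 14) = -6322389093 / 1928003 - 648 * sqrt(43) / 14749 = -3279.53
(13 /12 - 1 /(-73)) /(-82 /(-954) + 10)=152799 /1404812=0.11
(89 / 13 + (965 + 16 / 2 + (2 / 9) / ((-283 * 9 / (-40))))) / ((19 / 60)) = 5839884280 / 1887327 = 3094.26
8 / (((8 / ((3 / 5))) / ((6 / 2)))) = 9 / 5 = 1.80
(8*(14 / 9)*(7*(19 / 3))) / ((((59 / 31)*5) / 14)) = 811.66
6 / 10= 3 / 5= 0.60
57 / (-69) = -19 / 23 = -0.83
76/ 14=38/ 7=5.43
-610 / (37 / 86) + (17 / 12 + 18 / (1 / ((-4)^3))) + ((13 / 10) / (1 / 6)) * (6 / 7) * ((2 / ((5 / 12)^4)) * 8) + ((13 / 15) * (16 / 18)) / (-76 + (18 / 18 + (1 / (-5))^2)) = 80318496572543 / 81905512500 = 980.62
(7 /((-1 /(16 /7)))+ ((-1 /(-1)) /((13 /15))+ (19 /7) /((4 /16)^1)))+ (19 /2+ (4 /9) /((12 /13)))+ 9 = 14.99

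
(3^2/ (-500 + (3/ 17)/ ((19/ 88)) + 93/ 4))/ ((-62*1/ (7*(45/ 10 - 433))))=-17439093/ 19062055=-0.91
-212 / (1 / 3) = -636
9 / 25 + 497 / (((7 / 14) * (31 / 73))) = 1814329 / 775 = 2341.07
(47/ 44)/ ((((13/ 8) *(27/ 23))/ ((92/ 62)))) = 99452/ 119691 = 0.83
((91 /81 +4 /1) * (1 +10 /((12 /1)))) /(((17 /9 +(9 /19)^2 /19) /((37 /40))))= 231703879 /50687424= 4.57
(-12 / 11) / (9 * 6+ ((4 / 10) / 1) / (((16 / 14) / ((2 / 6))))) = -720 / 35717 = -0.02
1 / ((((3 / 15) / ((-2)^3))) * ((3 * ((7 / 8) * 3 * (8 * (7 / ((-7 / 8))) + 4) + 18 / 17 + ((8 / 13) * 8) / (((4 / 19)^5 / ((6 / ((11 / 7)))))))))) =-155584 / 528554925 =-0.00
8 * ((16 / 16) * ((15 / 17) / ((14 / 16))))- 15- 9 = -1896 / 119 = -15.93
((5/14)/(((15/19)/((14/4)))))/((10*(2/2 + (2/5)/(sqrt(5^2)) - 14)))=-5/408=-0.01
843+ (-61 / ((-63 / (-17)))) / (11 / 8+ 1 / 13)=7911611 / 9513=831.66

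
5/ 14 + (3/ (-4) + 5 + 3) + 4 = 325/ 28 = 11.61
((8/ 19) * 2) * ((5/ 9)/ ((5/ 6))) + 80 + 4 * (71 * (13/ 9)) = 83924/ 171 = 490.78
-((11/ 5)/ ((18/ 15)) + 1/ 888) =-543/ 296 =-1.83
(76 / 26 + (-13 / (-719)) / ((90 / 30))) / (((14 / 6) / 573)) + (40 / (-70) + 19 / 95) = 235195264 / 327145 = 718.93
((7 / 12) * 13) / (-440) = -0.02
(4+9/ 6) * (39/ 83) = 429/ 166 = 2.58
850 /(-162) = -5.25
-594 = -594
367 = 367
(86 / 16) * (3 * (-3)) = -387 / 8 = -48.38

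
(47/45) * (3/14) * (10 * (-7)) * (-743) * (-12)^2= 1676208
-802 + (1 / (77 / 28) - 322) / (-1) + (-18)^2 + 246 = 986 / 11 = 89.64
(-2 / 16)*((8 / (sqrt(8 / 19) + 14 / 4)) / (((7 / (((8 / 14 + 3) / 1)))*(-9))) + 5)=-275585 / 453096 - 200*sqrt(38) / 396459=-0.61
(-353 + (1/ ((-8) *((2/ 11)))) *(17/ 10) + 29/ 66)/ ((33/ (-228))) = 35486129/ 14520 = 2443.95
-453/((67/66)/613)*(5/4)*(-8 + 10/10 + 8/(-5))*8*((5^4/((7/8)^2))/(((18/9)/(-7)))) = -31523255280000/469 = -67213763923.24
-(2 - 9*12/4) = 25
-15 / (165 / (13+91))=-104 / 11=-9.45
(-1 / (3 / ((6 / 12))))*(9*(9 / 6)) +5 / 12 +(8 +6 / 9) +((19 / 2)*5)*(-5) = -692 / 3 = -230.67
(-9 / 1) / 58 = -9 / 58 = -0.16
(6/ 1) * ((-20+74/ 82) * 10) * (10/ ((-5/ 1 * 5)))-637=-7325/ 41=-178.66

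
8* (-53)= -424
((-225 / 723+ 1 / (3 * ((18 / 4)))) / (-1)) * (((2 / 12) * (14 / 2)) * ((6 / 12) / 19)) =10801 / 1483596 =0.01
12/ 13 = 0.92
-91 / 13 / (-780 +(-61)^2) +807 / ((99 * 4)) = 790205 / 388212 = 2.04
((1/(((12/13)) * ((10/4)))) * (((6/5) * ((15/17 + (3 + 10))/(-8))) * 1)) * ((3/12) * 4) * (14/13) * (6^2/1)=-14868/425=-34.98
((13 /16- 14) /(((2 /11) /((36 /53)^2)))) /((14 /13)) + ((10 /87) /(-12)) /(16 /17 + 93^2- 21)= -6683784342619 /215094186216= -31.07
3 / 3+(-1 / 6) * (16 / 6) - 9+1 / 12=-301 / 36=-8.36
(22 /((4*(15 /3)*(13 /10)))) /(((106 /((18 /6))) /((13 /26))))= 33 /2756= 0.01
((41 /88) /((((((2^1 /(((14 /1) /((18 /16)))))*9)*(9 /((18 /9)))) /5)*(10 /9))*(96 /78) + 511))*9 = 33579 /4106344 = 0.01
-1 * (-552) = 552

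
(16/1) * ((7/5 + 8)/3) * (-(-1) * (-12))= -3008/5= -601.60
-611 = -611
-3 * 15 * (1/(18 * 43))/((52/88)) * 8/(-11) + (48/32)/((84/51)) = 30749/31304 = 0.98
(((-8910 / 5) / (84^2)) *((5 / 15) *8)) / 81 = -0.01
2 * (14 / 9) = 28 / 9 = 3.11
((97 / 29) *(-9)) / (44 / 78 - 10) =3.19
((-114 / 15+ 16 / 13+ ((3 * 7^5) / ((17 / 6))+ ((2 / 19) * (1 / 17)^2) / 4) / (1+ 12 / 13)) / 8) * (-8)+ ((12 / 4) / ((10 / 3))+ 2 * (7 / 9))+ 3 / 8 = -1187824977923 / 128489400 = -9244.54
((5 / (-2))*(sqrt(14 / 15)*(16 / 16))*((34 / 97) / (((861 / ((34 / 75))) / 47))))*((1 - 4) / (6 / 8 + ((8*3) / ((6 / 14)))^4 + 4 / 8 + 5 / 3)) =108664*sqrt(210) / 246404353806975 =0.00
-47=-47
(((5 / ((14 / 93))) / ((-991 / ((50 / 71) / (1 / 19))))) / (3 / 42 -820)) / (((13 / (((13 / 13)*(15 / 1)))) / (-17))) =-0.01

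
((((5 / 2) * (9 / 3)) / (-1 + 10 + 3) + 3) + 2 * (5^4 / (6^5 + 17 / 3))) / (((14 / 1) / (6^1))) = 424203 / 261464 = 1.62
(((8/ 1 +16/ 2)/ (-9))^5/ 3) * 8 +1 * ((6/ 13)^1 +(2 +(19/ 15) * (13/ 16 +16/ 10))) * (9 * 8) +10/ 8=80865990097/ 230291100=351.15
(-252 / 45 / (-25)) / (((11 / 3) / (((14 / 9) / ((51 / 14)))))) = 5488 / 210375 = 0.03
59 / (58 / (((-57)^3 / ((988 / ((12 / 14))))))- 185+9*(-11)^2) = 0.07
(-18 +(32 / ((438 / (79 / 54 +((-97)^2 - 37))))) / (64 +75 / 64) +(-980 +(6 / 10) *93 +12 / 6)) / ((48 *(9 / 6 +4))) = -114645553703 / 32555322360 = -3.52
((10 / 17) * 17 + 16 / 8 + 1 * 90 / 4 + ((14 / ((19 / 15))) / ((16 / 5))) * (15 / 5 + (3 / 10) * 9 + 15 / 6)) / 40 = 9549 / 6080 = 1.57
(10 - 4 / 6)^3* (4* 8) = 702464 / 27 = 26017.19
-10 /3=-3.33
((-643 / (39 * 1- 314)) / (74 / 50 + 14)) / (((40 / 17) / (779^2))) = 6633378971 / 170280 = 38955.71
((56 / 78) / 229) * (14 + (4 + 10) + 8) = 336 / 2977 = 0.11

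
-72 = -72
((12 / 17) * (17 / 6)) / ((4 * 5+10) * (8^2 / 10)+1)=2 / 193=0.01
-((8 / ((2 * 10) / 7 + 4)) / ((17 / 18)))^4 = -194481 / 83521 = -2.33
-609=-609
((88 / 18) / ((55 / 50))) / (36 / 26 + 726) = 65 / 10638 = 0.01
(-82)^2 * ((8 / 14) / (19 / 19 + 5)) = 13448 / 21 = 640.38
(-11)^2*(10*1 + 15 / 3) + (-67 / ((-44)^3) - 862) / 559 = 86352980099 / 47617856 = 1813.46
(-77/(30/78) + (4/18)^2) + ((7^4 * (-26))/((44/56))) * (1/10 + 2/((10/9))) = -673406969/4455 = -151157.57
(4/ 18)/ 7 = 2/ 63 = 0.03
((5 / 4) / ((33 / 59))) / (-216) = -295 / 28512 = -0.01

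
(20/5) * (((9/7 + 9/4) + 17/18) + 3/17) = 19949/1071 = 18.63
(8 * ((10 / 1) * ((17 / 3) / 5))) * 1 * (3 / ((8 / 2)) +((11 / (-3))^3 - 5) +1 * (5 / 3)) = -381004 / 81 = -4703.75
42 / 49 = 6 / 7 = 0.86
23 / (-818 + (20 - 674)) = -1 / 64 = -0.02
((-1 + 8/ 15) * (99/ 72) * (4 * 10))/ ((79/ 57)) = -1463/ 79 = -18.52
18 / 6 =3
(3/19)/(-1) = -3/19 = -0.16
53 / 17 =3.12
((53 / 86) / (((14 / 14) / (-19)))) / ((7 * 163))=-1007 / 98126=-0.01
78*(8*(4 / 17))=2496 / 17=146.82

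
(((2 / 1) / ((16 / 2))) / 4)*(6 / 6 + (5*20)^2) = 10001 / 16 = 625.06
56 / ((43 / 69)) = 3864 / 43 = 89.86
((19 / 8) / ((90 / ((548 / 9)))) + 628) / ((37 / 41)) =41818483 / 59940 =697.67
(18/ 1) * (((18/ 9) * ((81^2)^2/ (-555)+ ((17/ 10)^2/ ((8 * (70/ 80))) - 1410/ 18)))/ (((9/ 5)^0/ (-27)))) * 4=301862686.79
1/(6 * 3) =1/18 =0.06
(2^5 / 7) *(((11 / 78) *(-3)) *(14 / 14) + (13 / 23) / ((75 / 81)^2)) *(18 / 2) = 1815984 / 186875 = 9.72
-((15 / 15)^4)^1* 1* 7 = -7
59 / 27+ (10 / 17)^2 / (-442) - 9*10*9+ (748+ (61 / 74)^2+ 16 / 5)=-2641066928977 / 47215796940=-55.94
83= 83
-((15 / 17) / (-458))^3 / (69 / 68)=1125 / 159647499766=0.00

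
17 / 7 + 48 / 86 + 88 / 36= 14713 / 2709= 5.43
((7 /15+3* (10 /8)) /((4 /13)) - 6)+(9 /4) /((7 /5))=15643 /1680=9.31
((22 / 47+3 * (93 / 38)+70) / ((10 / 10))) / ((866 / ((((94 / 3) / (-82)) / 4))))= -46323 / 5396912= -0.01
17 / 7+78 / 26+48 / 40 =232 / 35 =6.63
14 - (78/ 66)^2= 1525/ 121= 12.60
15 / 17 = 0.88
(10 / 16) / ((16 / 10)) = 25 / 64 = 0.39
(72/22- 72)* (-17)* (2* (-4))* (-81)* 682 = 516341952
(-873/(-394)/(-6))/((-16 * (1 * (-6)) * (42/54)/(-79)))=68967/176512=0.39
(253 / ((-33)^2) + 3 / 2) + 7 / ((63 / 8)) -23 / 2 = -293 / 33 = -8.88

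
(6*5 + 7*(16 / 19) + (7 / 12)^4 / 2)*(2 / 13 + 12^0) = 141647615 / 3414528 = 41.48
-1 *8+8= 0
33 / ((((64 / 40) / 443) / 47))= 3435465 / 8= 429433.12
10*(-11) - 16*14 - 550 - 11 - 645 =-1540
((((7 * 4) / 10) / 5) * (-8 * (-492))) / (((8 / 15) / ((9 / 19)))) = 1957.64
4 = 4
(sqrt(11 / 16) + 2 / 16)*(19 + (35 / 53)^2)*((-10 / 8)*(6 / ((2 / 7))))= -1433145*sqrt(11) / 11236 - 1433145 / 22472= -486.81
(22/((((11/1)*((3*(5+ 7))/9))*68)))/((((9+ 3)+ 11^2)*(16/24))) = 3/36176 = 0.00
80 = 80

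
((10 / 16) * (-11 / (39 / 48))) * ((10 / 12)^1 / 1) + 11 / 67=-17996 / 2613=-6.89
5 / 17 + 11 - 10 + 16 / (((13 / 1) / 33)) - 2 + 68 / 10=51614 / 1105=46.71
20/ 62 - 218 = -6748/ 31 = -217.68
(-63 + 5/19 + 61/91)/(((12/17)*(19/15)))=-9121605/131404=-69.42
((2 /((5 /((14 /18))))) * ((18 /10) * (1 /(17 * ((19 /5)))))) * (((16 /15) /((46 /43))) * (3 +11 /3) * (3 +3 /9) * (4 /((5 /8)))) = 1232896 /1002915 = 1.23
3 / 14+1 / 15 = 59 / 210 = 0.28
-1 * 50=-50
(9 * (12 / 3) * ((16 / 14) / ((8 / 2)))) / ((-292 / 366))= -6588 / 511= -12.89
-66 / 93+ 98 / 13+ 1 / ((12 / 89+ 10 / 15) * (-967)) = 6.83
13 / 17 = 0.76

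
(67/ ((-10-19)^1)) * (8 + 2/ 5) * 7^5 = -47294898/ 145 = -326171.71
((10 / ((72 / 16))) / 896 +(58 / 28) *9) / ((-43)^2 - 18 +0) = 0.01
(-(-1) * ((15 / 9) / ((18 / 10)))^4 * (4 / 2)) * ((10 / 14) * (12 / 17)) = 15625000 / 21080493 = 0.74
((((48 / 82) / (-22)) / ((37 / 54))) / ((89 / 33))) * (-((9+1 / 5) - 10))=-7776 / 675065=-0.01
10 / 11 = 0.91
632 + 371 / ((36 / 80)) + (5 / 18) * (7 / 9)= 235979 / 162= 1456.66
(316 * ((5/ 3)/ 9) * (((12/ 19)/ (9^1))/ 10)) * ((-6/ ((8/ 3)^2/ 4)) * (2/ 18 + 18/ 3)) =-4345/ 513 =-8.47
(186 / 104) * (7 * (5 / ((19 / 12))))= 9765 / 247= 39.53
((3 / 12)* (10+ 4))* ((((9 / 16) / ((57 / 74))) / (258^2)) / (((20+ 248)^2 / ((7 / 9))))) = 1813 / 4360174175232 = 0.00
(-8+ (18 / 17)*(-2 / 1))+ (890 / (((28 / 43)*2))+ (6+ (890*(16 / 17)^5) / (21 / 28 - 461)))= 7087452324465 / 10455826948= 677.85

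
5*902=4510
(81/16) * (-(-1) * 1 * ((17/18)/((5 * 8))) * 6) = 459/640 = 0.72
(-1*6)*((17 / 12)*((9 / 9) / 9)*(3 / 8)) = -17 / 48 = -0.35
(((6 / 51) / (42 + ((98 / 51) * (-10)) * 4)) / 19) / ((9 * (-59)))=1 / 2989707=0.00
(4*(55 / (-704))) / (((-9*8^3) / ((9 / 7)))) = 5 / 57344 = 0.00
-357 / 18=-119 / 6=-19.83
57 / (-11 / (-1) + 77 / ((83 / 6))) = 4731 / 1375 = 3.44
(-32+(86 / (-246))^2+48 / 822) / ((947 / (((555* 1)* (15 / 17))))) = -61004851675 / 3707551403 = -16.45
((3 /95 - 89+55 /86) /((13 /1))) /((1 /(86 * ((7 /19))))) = -5051529 /23465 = -215.28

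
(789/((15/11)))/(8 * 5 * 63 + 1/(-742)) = 2146606/9349195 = 0.23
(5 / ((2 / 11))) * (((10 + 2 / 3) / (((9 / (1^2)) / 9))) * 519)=152240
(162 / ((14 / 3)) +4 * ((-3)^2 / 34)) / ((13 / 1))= 4257 / 1547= 2.75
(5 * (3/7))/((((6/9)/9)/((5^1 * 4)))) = 4050/7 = 578.57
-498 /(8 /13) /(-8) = 3237 /32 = 101.16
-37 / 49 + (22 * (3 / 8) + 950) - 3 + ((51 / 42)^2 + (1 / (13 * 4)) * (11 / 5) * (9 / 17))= 207048701 / 216580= 955.99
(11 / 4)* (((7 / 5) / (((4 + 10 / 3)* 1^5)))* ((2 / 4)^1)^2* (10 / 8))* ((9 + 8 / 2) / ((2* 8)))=273 / 2048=0.13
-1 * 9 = -9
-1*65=-65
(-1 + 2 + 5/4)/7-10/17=-127/476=-0.27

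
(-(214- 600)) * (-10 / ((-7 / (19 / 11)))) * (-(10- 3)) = -73340 / 11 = -6667.27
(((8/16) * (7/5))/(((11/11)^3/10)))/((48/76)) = 133/12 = 11.08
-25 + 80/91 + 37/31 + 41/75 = -22.38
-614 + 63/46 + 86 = -24225/46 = -526.63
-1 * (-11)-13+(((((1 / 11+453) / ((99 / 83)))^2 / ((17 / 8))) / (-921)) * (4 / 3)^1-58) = -8818218472148 / 55703895291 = -158.31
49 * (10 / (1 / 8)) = 3920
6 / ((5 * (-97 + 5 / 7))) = -21 / 1685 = -0.01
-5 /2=-2.50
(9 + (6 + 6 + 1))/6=11/3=3.67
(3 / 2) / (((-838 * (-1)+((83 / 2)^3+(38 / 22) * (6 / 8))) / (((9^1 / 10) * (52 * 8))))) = 247104 / 31817575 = 0.01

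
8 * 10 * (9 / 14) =360 / 7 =51.43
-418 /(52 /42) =-4389 /13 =-337.62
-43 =-43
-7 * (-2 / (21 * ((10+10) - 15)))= 2 / 15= 0.13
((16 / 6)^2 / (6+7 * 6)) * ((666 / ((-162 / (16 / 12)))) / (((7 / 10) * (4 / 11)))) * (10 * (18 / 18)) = -162800 / 5103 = -31.90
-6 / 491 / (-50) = 3 / 12275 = 0.00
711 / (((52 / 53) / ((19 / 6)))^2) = 80109871 / 10816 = 7406.61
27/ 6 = 9/ 2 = 4.50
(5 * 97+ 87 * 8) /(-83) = -1181 /83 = -14.23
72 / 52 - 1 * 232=-2998 / 13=-230.62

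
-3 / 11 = -0.27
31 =31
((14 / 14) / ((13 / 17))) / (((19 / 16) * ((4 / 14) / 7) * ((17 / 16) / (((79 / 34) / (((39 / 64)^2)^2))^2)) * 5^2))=2754482596893088022528 / 9551061926022880575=288.40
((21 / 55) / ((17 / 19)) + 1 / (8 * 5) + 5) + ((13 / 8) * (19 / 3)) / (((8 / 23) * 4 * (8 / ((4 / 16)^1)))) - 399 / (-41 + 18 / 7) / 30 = 37266621323 / 6181232640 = 6.03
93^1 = 93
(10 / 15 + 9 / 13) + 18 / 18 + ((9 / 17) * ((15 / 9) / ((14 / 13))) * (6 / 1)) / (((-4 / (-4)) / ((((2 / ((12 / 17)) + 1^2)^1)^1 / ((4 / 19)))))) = 3410969 / 37128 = 91.87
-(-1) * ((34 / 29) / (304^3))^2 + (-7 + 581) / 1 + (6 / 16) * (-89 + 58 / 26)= 1168122720751898857133 / 2157351238780321792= 541.46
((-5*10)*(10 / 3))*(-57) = 9500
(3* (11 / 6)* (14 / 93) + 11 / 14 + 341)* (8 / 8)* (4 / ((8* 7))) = 24.47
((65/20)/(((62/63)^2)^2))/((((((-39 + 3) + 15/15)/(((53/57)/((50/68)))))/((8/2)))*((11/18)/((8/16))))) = -79077613797/193015889000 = -0.41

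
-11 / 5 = -2.20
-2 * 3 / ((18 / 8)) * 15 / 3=-40 / 3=-13.33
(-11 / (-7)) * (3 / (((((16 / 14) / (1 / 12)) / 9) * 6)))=33 / 64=0.52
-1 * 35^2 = -1225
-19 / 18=-1.06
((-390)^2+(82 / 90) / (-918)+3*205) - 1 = 6308615299 / 41310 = 152714.00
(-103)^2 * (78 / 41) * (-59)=-48822618 / 41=-1190795.56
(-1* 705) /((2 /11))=-7755 /2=-3877.50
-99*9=-891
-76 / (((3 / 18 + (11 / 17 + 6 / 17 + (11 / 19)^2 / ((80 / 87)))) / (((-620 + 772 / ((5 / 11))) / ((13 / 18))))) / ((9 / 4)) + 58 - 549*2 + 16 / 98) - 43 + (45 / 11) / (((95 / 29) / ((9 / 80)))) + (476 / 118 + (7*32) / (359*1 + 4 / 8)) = -5214251071776293745778209 / 136751332469542646944880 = -38.13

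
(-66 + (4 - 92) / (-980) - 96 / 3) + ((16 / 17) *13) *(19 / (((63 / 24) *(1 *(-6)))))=-4223444 / 37485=-112.67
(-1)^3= -1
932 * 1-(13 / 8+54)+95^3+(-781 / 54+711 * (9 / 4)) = 185724719 / 216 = 859836.66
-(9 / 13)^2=-81 / 169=-0.48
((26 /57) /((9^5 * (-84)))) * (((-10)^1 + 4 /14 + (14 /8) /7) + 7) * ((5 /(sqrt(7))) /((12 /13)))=19435 * sqrt(7) /110828831904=0.00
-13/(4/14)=-91/2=-45.50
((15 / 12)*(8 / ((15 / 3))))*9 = 18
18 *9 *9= 1458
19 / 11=1.73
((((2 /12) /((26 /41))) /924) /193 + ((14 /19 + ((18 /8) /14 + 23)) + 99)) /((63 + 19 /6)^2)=0.03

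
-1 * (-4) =4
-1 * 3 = -3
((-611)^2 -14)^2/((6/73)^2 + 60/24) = 55593023280.38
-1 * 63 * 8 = -504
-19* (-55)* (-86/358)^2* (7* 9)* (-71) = -269740.43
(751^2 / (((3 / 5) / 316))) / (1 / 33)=9802337380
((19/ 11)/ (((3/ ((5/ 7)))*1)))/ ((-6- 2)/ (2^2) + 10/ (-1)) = -95/ 2772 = -0.03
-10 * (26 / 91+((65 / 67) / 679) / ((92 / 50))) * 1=-2997665 / 1046339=-2.86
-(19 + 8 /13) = -255 /13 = -19.62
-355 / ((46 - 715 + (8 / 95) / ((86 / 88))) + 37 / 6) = 8701050 / 16243933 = 0.54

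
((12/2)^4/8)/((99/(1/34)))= 9/187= 0.05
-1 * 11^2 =-121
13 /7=1.86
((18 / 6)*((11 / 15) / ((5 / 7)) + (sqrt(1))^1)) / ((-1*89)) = -152 / 2225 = -0.07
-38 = -38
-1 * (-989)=989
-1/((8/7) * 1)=-7/8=-0.88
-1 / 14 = -0.07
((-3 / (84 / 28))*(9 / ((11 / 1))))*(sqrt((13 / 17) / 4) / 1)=-9*sqrt(221) / 374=-0.36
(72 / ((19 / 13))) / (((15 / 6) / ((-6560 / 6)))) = -409344 / 19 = -21544.42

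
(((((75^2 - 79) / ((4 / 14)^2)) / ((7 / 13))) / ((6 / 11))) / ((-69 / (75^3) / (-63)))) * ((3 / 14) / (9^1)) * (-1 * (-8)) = 390343078125 / 23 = 16971438179.35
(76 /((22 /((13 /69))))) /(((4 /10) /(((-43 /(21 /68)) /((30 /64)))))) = -23111296 /47817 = -483.33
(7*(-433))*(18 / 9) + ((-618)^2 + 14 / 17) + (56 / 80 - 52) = 63887959 / 170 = 375811.52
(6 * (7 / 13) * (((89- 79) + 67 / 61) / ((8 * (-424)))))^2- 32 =-57882400282799 / 1808831325184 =-32.00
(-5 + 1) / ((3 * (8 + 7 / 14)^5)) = -128 / 4259571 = -0.00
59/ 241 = 0.24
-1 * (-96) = 96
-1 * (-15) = 15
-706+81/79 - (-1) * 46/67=-3727797/5293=-704.29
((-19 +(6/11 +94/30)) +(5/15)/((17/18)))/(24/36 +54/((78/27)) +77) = -272909/1756865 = -0.16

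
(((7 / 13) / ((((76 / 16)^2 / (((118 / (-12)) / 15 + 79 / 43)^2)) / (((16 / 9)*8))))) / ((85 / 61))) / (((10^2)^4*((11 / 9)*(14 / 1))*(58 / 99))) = 75038357 / 221170915722656250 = 0.00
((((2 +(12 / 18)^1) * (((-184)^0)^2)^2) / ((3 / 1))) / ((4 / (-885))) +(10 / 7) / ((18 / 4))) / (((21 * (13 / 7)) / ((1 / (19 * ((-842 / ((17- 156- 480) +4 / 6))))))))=-1639025 / 8422947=-0.19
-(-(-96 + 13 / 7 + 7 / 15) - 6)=-9206 / 105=-87.68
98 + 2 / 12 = 589 / 6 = 98.17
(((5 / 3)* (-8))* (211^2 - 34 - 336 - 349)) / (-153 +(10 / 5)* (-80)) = 1865.90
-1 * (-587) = 587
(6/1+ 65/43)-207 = -8578/43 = -199.49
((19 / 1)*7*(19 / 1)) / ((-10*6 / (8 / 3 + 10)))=-48013 / 90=-533.48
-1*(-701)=701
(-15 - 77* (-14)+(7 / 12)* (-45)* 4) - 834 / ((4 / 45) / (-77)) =1446821 / 2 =723410.50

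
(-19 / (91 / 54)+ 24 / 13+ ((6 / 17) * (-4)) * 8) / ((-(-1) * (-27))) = 274 / 357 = 0.77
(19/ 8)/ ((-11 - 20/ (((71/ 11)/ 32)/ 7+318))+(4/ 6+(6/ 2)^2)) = -44666511/ 26258656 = -1.70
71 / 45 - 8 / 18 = 17 / 15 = 1.13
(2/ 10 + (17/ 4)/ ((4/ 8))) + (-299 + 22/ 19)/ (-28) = 51437/ 2660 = 19.34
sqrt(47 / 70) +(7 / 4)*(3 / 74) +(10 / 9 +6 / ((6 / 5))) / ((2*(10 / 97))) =30.53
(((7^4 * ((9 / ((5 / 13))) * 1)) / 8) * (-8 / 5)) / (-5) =280917 / 125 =2247.34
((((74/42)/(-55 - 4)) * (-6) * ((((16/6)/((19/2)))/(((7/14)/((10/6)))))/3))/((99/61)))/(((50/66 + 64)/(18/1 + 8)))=18778240/1358292159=0.01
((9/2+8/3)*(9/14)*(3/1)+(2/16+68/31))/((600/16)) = 28019/65100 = 0.43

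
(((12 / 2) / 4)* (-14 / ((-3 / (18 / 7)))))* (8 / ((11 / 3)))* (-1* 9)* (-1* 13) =50544 / 11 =4594.91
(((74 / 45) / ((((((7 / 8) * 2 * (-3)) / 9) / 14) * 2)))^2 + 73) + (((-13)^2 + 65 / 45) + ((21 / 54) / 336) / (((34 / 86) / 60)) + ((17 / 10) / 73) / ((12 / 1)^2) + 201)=2484059179 / 2978400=834.02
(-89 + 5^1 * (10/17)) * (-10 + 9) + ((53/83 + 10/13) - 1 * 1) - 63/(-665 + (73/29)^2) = 879545937521/10160848048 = 86.56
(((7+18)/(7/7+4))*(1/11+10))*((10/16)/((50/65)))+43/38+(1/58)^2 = 42.13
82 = 82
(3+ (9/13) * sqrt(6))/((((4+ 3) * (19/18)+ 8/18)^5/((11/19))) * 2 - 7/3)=384912 * sqrt(6)/56646919433+ 128304/4357455341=0.00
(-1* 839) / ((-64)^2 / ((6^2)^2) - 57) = 67959 / 4361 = 15.58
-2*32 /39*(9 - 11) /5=128 /195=0.66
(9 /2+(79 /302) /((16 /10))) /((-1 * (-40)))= 0.12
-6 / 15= -2 / 5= -0.40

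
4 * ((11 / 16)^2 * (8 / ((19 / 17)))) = 2057 / 152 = 13.53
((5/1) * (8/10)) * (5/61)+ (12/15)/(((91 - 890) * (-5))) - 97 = -117792331/1218475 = -96.67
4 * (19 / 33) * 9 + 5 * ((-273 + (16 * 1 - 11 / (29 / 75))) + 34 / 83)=-37186044 / 26477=-1404.47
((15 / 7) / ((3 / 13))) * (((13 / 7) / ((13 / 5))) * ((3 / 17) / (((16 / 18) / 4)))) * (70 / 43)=43875 / 5117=8.57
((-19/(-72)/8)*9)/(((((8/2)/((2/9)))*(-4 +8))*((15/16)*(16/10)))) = 19/6912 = 0.00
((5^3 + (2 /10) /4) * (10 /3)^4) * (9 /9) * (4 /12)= 1250500 /243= 5146.09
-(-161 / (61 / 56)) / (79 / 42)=378672 / 4819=78.58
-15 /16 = -0.94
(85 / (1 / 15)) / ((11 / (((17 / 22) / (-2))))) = -21675 / 484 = -44.78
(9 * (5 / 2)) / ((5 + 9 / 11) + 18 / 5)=2475 / 1036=2.39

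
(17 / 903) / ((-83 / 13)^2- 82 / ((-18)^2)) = 155142 / 333835789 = 0.00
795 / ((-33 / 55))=-1325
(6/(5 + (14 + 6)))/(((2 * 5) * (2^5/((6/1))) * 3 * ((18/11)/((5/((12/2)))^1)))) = 11/14400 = 0.00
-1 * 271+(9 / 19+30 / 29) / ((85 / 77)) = -12628298 / 46835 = -269.63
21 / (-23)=-21 / 23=-0.91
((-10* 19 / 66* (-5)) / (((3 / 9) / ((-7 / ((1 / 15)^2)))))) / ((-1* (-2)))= -748125 / 22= -34005.68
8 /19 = 0.42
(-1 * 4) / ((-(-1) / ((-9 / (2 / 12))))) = 216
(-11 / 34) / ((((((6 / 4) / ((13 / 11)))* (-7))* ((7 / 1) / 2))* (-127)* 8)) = -13 / 1269492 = -0.00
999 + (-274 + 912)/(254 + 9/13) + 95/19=302958/301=1006.50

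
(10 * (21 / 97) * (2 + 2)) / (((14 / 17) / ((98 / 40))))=2499 / 97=25.76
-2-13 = -15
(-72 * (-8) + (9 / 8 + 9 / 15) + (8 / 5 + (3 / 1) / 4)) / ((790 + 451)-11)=23203 / 49200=0.47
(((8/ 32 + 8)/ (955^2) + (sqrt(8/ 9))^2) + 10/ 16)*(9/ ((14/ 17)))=241427489/ 14592400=16.54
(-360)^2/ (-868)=-32400/ 217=-149.31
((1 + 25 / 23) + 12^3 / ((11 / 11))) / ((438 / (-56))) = -371392 / 1679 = -221.20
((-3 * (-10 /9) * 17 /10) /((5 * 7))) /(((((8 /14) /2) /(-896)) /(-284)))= 2162944 /15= 144196.27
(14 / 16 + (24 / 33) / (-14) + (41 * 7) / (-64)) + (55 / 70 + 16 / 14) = -8539 / 4928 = -1.73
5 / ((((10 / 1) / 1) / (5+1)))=3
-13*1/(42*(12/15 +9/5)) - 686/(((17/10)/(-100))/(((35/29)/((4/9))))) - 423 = 109155.99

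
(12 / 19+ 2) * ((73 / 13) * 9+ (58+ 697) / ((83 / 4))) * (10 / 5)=457.49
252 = 252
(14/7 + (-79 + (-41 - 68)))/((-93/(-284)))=-568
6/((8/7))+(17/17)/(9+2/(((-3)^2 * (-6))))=5.36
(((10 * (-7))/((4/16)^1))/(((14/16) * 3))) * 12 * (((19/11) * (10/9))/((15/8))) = -389120/297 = -1310.17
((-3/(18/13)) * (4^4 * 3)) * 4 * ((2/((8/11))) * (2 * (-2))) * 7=512512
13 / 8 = 1.62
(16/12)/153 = 4/459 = 0.01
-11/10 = -1.10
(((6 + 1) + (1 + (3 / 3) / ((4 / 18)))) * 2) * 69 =1725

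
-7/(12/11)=-77/12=-6.42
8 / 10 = 4 / 5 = 0.80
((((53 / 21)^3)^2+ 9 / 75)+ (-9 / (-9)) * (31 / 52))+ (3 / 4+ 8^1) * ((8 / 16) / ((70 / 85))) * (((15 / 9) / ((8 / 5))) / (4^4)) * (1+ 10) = 259.38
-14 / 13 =-1.08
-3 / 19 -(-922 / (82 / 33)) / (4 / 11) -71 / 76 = 1588057 / 1558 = 1019.29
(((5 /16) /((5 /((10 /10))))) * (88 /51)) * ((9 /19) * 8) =132 /323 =0.41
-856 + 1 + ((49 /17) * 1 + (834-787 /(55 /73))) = -1062.68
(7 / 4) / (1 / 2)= 3.50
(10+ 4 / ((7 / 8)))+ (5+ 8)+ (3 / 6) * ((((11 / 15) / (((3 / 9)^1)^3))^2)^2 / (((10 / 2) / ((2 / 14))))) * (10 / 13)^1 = 13946818 / 8125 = 1716.53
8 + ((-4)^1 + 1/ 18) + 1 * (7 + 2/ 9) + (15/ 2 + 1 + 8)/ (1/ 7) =1141/ 9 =126.78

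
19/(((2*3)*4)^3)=19/13824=0.00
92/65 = 1.42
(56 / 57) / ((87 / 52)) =2912 / 4959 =0.59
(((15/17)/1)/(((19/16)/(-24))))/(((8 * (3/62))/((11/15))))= -10912/323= -33.78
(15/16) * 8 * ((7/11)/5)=21/22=0.95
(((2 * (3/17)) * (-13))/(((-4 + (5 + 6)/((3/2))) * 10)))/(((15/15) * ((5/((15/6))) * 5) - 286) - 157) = 117/368050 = 0.00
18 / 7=2.57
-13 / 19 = -0.68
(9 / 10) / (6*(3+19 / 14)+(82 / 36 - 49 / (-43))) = 24381 / 800785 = 0.03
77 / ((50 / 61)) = 4697 / 50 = 93.94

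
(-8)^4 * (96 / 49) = 393216 / 49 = 8024.82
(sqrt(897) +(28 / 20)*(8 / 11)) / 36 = 0.86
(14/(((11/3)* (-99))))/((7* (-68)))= 1/12342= 0.00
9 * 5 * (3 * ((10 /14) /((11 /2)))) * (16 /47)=21600 /3619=5.97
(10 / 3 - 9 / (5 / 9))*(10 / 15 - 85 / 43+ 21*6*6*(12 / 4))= -29164.74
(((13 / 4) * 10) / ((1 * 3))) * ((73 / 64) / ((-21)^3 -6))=-4745 / 3558528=-0.00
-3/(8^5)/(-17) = 3/557056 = 0.00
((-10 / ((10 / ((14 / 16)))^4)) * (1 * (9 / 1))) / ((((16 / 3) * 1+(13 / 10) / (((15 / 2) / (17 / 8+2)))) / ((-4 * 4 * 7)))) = 453789 / 4645120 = 0.10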